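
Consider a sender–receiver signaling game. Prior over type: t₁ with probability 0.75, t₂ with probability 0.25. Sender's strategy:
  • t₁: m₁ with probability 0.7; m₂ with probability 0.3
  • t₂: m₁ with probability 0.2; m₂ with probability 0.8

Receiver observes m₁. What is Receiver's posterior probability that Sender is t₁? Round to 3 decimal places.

0.913

P(m₁) = 0.75·0.7 + 0.25·0.2 = 0.575
P(t₁ | m₁) = (0.75·0.7) / 0.575 = 0.525 / 0.575 = 0.913043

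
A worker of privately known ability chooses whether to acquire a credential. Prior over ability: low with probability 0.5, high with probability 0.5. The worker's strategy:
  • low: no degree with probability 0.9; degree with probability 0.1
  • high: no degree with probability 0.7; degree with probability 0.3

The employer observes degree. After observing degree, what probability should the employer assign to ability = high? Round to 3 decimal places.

0.750

P(degree) = 0.5·0.1 + 0.5·0.3 = 0.2
P(high | degree) = (0.5·0.3) / 0.2 = 0.15 / 0.2 = 0.75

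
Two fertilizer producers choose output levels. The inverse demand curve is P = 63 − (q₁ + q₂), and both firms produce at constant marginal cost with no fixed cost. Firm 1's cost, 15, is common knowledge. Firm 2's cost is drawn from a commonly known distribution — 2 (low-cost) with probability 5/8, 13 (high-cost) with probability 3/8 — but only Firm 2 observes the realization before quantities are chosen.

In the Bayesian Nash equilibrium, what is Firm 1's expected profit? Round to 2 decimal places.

170.09

Each type of Firm 2 best-responds to q₁; Firm 1 best-responds to the expected q₂ over Firm 2's types.
Firm 2 with cost c maximizes (63 − (q₁+q₂) − c)·q₂, giving q₂(c) = (63 − c − q₁)/2.
E[c₂] = 5/8·2 + 3/8·13 = 6.125
Firm 1's FOC against E[q₂] yields q₁ = (63 − 2·15 + E[c₂])/3 = (63 − 30 + 6.125)/3 = 13.0417.
E[P] = 63 − (q₁ + E[q₂]) = 28.0417; Firm 1's expected profit = (E[P] − 15)·q₁ = (28.0417 − 15)·13.0417 = 170.085.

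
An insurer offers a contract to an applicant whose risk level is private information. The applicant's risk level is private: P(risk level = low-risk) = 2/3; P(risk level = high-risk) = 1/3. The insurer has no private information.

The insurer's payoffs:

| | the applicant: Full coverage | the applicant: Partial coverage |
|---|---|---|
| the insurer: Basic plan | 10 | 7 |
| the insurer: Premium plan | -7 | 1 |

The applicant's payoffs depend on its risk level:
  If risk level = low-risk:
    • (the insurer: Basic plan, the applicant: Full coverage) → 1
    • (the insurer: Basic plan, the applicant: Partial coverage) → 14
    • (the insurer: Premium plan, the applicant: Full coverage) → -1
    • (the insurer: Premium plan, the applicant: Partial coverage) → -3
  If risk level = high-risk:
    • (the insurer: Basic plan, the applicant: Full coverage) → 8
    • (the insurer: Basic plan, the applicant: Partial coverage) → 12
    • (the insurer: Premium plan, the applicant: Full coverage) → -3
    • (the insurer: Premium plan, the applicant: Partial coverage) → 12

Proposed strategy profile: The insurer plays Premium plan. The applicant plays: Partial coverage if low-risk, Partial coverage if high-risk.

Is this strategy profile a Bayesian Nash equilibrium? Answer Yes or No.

No

The insurer plays Premium plan: E[Premium plan] = 2/3·(1) + 1/3·(1) = 1; E[Basic plan] = 7. Not best-responding. ✗
The applicant (risk level low-risk), facing Premium plan: Full coverage gives -1, Partial coverage gives -3. Proposed Partial coverage is not best — profitable deviation exists. ✗
The applicant (risk level high-risk), facing Premium plan: Full coverage gives -3, Partial coverage gives 12. Proposed Partial coverage is best. ✓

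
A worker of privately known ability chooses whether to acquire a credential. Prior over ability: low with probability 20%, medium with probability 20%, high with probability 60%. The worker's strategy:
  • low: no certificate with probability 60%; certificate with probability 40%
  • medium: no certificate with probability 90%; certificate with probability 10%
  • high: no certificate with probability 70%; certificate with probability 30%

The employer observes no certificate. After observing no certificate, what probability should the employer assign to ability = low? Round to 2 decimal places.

0.17

Apply Bayes' rule using the sender's strategy as the likelihood.
P(no certificate) = 0.2·0.6 + 0.2·0.9 + 0.6·0.7 = 0.72
P(low | no certificate) = (0.2·0.6) / 0.72 = 0.12 / 0.72 = 0.166667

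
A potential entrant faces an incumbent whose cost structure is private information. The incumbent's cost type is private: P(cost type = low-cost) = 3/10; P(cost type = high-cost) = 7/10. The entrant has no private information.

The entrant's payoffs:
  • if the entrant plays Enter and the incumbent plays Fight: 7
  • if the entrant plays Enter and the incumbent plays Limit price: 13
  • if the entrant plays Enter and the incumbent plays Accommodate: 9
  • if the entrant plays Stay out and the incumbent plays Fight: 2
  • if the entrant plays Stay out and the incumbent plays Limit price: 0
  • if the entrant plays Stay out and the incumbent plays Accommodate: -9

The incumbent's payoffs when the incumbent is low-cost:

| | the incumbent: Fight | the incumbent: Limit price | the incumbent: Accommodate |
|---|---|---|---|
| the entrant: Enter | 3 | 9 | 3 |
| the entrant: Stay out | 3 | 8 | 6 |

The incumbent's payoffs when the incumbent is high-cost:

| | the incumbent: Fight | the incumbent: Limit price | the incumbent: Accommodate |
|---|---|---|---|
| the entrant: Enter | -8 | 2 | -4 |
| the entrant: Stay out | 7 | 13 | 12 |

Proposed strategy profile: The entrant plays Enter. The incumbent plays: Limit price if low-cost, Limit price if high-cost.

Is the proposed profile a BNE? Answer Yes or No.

A profile is a BNE iff every type of every player is best-responding given beliefs about the other side.
The entrant plays Enter: E[Enter] = 3/10·(13) + 7/10·(13) = 13; E[Stay out] = 0. Best-responding. ✓
The incumbent (cost type low-cost), facing Enter: Fight gives 3, Limit price gives 9, Accommodate gives 3. Proposed Limit price is best. ✓
The incumbent (cost type high-cost), facing Enter: Fight gives -8, Limit price gives 2, Accommodate gives -4. Proposed Limit price is best. ✓

Yes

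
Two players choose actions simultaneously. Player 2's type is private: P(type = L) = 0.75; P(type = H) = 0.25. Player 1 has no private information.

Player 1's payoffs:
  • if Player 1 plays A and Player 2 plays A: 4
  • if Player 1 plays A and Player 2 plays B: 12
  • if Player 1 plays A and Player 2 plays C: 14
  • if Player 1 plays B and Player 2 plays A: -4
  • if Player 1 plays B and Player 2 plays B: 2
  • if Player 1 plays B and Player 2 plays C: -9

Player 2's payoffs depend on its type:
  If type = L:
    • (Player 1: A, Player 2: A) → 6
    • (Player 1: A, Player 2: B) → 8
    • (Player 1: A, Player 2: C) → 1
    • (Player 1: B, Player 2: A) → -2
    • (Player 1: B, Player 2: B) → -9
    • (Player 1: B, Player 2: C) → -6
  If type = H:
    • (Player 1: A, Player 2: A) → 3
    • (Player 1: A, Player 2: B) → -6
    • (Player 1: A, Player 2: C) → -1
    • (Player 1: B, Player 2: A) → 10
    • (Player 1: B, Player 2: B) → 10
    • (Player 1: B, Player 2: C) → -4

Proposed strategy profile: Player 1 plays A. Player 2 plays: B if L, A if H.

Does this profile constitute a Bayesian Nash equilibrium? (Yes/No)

Player 1 plays A: E[A] = 0.75·(12) + 0.25·(4) = 10; E[B] = 0.5. Best-responding. ✓
Player 2 (type L), facing A: A gives 6, B gives 8, C gives 1. Proposed B is best. ✓
Player 2 (type H), facing A: A gives 3, B gives -6, C gives -1. Proposed A is best. ✓

Yes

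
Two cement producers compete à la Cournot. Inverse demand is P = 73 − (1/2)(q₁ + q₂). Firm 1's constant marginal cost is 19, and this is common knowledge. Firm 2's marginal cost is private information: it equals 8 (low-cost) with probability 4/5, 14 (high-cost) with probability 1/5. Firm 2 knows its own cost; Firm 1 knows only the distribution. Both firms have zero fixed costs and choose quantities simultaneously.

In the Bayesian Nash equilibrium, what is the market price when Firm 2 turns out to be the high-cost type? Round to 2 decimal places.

36.13

Type-c best response for Firm 2: q₂(c) = (73 − c) − q₁/2.
Firm 1 maximizes expected profit; its first-order condition is 73 − q₁ − (1/2)E[q₂] − 19 = 0.
Substituting E[q₂] and solving: E[c₂] = 9.2, so q₁ = (73 − 2·19 + 9.2)/(3/2) = 29.4667.
q₂(high-cost) = 44.2667, so P = 73 − (1/2)·(29.4667 + 44.2667) = 36.1333.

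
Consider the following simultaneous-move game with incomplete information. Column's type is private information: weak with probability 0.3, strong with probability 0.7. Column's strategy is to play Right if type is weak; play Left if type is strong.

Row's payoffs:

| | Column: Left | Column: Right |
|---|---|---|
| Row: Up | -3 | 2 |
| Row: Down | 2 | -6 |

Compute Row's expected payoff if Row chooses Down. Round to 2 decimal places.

Take the expectation over Column's type, weighting each type's action by its prior probability.
E[Down] = 0.3·(-6) + 0.7·2 = (-1.8) + 1.4 = -0.4

-0.40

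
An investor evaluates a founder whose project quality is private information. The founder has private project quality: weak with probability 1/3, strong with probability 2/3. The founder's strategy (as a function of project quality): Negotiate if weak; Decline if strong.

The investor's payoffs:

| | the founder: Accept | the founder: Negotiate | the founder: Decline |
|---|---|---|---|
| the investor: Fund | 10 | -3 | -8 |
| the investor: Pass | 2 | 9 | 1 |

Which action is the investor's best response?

Pass

Compute the investor's expected payoff for each action, taking the expectation over the founder's type.
E[Fund] = 1/3·(-3) + 2/3·(-8) = -19/3
E[Pass] = 1/3·(9) + 2/3·(1) = 11/3
Best response: Pass (11/3 is the largest).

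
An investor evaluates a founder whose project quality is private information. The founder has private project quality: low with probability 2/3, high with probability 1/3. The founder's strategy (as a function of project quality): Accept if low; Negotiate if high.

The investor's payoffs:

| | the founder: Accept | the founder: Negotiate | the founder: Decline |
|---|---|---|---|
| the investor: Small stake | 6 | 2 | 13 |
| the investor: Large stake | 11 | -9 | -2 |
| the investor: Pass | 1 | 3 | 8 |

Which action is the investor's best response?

Small stake

E[Small stake] = 2/3·(6) + 1/3·(2) = 14/3
E[Large stake] = 2/3·(11) + 1/3·(-9) = 13/3
E[Pass] = 2/3·(1) + 1/3·(3) = 5/3
Best response: Small stake (14/3 is the largest).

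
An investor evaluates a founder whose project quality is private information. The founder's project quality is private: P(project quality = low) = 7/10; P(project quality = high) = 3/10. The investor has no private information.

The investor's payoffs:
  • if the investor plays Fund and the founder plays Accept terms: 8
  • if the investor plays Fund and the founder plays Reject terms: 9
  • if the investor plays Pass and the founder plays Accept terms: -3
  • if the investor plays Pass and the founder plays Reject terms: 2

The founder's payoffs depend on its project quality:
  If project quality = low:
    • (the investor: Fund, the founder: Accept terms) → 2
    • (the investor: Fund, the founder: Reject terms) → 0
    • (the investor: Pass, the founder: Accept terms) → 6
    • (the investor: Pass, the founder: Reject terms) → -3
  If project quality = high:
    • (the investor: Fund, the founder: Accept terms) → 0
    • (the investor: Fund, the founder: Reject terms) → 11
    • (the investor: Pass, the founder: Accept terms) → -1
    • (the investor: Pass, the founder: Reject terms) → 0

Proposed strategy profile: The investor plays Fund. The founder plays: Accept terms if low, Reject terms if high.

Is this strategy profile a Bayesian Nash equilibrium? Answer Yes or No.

Yes

A profile is a BNE iff every type of every player is best-responding given beliefs about the other side.
The investor plays Fund: E[Fund] = 7/10·(8) + 3/10·(9) = 83/10; E[Pass] = -3/2. Best-responding. ✓
The founder (project quality low), facing Fund: Accept terms gives 2, Reject terms gives 0. Proposed Accept terms is best. ✓
The founder (project quality high), facing Fund: Accept terms gives 0, Reject terms gives 11. Proposed Reject terms is best. ✓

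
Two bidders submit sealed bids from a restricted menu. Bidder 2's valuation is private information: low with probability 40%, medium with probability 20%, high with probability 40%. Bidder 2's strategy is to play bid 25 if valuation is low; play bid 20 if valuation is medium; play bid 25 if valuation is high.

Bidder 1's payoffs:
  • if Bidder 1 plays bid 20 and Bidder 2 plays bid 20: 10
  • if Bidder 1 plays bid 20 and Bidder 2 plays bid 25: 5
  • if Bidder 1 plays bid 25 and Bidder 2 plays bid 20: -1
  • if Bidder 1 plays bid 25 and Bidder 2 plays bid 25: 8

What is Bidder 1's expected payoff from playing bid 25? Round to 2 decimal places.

6.20

Take the expectation over Bidder 2's valuation, weighting each type's action by its prior probability.
E[bid 25] = 0.4·8 + 0.2·(-1) + 0.4·8 = 3.2 + (-0.2) + 3.2 = 6.2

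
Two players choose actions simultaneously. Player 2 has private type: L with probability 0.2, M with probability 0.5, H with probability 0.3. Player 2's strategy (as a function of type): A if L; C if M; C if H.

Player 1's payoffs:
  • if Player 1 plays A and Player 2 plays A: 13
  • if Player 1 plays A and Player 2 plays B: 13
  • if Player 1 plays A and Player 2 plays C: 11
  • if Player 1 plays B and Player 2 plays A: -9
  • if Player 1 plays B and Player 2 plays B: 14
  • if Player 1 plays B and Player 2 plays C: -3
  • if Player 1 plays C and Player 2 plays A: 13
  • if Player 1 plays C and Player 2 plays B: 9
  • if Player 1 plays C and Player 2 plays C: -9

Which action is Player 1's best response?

A

E[A] = 0.2·(13) + 0.5·(11) + 0.3·(11) = 11.4
E[B] = 0.2·(-9) + 0.5·(-3) + 0.3·(-3) = -4.2
E[C] = 0.2·(13) + 0.5·(-9) + 0.3·(-9) = -4.6
Best response: A (11.4 is the largest).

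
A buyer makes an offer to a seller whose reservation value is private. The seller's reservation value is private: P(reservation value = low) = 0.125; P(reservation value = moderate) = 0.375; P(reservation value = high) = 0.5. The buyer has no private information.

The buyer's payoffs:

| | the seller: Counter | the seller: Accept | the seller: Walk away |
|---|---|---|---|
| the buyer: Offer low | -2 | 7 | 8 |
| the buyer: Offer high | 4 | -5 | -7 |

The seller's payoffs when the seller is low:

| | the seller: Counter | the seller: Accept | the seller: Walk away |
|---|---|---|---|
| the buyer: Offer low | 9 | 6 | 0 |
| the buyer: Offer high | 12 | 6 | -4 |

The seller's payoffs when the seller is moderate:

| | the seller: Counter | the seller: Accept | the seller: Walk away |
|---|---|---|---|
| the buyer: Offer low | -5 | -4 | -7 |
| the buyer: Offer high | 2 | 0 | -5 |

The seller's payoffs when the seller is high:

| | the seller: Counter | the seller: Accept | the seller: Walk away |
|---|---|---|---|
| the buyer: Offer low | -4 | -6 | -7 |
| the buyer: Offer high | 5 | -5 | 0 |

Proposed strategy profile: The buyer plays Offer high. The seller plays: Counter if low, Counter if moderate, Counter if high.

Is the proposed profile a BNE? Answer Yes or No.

The buyer plays Offer high: E[Offer high] = 0.125·(4) + 0.375·(4) + 0.5·(4) = 4; E[Offer low] = -2. Best-responding. ✓
The seller (reservation value low), facing Offer high: Counter gives 12, Accept gives 6, Walk away gives -4. Proposed Counter is best. ✓
The seller (reservation value moderate), facing Offer high: Counter gives 2, Accept gives 0, Walk away gives -5. Proposed Counter is best. ✓
The seller (reservation value high), facing Offer high: Counter gives 5, Accept gives -5, Walk away gives 0. Proposed Counter is best. ✓

Yes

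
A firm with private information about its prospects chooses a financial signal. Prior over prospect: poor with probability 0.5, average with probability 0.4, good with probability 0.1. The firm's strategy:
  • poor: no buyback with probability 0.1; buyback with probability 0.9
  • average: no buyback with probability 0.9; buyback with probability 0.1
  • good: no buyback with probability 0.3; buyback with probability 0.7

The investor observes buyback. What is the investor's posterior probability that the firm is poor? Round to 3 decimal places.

0.804

P(buyback) = 0.5·0.9 + 0.4·0.1 + 0.1·0.7 = 0.56
P(poor | buyback) = (0.5·0.9) / 0.56 = 0.45 / 0.56 = 0.803571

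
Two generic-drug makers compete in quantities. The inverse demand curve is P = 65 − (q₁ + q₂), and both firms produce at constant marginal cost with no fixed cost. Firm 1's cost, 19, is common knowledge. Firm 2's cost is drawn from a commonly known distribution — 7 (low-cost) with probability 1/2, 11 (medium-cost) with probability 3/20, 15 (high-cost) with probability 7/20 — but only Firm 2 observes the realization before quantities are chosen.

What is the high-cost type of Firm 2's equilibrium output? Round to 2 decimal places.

Type-c best response for Firm 2: q₂(c) = (65 − c)/2 − q₁/2.
Firm 1 maximizes expected profit; its first-order condition is 65 − 2q₁ − E[q₂] − 19 = 0.
Substituting E[q₂] and solving: E[c₂] = 10.4, so q₁ = (65 − 2·19 + 10.4)/3 = 12.4667.
q₂(high-cost) = (65 − 15 − 12.4667)/2 = 18.7667.

18.77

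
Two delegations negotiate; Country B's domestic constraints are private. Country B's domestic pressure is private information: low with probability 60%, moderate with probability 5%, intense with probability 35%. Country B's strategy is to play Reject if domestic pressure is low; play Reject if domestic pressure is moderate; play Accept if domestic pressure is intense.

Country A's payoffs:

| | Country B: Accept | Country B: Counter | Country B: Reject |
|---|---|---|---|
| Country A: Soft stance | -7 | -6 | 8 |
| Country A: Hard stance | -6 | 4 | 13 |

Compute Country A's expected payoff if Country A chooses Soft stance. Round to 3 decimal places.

2.750

Take the expectation over Country B's domestic pressure, weighting each type's action by its prior probability.
E[Soft stance] = 0.6·8 + 0.05·8 + 0.35·(-7) = 4.8 + 0.4 + (-2.45) = 2.75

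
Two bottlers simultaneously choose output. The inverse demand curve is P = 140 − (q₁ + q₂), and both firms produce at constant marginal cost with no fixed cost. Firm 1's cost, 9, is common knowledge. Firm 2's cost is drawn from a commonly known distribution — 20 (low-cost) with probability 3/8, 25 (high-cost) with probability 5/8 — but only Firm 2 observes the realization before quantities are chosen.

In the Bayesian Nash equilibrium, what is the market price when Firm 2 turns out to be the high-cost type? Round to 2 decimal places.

58.31

Type-c best response for Firm 2: q₂(c) = (140 − c)/2 − q₁/2.
Firm 1 maximizes expected profit; its first-order condition is 140 − 2q₁ − E[q₂] − 9 = 0.
Substituting E[q₂] and solving: E[c₂] = 23.125, so q₁ = (140 − 2·9 + 23.125)/3 = 48.375.
q₂(high-cost) = 33.3125, so P = 140 − (48.375 + 33.3125) = 58.3125.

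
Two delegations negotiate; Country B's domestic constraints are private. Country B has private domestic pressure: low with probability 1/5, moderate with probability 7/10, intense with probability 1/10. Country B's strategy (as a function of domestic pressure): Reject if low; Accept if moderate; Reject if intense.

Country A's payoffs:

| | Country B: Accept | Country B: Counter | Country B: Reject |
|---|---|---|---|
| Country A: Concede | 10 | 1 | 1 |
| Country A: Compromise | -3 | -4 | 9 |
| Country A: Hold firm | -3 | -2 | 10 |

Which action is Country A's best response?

Concede

E[Concede] = 1/5·(1) + 7/10·(10) + 1/10·(1) = 73/10
E[Compromise] = 1/5·(9) + 7/10·(-3) + 1/10·(9) = 3/5
E[Hold firm] = 1/5·(10) + 7/10·(-3) + 1/10·(10) = 9/10
Best response: Concede (73/10 is the largest).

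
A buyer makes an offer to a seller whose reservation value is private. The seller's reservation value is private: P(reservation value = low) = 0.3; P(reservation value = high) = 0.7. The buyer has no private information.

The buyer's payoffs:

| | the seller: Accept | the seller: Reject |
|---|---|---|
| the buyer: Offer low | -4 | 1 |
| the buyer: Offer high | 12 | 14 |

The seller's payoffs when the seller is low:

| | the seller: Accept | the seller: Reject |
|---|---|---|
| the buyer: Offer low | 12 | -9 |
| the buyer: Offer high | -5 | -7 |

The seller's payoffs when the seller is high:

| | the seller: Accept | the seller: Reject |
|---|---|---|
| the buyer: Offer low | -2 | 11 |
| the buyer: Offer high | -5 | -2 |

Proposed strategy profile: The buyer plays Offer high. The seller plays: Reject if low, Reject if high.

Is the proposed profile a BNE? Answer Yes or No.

The buyer plays Offer high: E[Offer high] = 0.3·(14) + 0.7·(14) = 14; E[Offer low] = 1. Best-responding. ✓
The seller (reservation value low), facing Offer high: Accept gives -5, Reject gives -7. Proposed Reject is not best — profitable deviation exists. ✗
The seller (reservation value high), facing Offer high: Accept gives -5, Reject gives -2. Proposed Reject is best. ✓

No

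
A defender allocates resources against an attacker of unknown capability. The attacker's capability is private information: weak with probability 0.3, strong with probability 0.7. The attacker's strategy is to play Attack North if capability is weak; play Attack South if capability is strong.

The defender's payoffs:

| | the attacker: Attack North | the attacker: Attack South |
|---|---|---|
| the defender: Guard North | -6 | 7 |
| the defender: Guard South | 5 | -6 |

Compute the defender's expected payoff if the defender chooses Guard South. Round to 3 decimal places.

-2.700

E[Guard South] = 0.3·5 + 0.7·(-6) = 1.5 + (-4.2) = -2.7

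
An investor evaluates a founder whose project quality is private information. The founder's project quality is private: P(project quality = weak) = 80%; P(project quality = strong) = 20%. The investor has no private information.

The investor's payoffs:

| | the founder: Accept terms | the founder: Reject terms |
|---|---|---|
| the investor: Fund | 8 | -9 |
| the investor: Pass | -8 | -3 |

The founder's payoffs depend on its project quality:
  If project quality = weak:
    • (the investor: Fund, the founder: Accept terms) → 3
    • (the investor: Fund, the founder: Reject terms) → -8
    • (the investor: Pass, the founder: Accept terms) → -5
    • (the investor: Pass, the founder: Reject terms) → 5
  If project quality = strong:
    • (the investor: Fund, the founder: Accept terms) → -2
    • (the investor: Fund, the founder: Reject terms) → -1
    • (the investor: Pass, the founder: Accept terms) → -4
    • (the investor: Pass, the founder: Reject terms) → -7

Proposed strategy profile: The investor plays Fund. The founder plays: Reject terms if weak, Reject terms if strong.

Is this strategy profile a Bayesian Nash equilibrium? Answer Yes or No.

The investor plays Fund: E[Fund] = 0.8·(-9) + 0.2·(-9) = -9; E[Pass] = -3. Not best-responding. ✗
The founder (project quality weak), facing Fund: Accept terms gives 3, Reject terms gives -8. Proposed Reject terms is not best — profitable deviation exists. ✗
The founder (project quality strong), facing Fund: Accept terms gives -2, Reject terms gives -1. Proposed Reject terms is best. ✓

No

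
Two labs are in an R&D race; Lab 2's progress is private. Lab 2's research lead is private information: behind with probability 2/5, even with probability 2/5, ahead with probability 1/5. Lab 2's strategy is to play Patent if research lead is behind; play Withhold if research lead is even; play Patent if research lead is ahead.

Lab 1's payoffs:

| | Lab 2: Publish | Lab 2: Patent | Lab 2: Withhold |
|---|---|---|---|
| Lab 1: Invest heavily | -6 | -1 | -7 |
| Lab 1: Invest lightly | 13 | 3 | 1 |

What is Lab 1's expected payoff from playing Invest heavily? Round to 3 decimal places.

-3.400

E[Invest heavily] = 2/5·(-1) + 2/5·(-7) + 1/5·(-1) = (-2/5) + (-14/5) + (-1/5) = -17/5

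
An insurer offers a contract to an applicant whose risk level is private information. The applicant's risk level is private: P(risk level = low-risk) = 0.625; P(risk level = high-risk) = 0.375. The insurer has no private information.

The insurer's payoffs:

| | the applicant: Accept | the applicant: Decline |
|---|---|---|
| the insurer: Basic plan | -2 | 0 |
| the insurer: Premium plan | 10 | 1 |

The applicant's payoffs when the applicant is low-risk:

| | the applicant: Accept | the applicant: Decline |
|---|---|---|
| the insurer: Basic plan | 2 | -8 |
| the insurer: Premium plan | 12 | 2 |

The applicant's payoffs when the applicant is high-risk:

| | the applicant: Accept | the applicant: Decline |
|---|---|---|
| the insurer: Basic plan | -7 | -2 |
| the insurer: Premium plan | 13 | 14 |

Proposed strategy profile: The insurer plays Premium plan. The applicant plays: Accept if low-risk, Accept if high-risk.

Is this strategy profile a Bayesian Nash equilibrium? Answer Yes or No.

The insurer plays Premium plan: E[Premium plan] = 0.625·(10) + 0.375·(10) = 10; E[Basic plan] = -2. Best-responding. ✓
The applicant (risk level low-risk), facing Premium plan: Accept gives 12, Decline gives 2. Proposed Accept is best. ✓
The applicant (risk level high-risk), facing Premium plan: Accept gives 13, Decline gives 14. Proposed Accept is not best — profitable deviation exists. ✗

No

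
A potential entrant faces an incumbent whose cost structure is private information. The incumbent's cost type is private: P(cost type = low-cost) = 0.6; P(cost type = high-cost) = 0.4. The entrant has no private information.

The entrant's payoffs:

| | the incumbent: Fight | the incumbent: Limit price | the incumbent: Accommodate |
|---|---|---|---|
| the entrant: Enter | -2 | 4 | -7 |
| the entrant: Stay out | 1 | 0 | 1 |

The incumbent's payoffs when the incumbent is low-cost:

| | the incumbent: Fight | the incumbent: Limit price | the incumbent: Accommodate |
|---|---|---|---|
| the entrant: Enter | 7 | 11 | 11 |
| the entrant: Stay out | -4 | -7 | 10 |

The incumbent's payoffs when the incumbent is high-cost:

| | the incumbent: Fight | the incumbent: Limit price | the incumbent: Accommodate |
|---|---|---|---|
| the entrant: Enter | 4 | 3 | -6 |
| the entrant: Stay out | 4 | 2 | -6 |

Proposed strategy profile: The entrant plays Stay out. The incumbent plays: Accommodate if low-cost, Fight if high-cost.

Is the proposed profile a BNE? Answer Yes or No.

Yes

The entrant plays Stay out: E[Stay out] = 0.6·(1) + 0.4·(1) = 1; E[Enter] = -5. Best-responding. ✓
The incumbent (cost type low-cost), facing Stay out: Fight gives -4, Limit price gives -7, Accommodate gives 10. Proposed Accommodate is best. ✓
The incumbent (cost type high-cost), facing Stay out: Fight gives 4, Limit price gives 2, Accommodate gives -6. Proposed Fight is best. ✓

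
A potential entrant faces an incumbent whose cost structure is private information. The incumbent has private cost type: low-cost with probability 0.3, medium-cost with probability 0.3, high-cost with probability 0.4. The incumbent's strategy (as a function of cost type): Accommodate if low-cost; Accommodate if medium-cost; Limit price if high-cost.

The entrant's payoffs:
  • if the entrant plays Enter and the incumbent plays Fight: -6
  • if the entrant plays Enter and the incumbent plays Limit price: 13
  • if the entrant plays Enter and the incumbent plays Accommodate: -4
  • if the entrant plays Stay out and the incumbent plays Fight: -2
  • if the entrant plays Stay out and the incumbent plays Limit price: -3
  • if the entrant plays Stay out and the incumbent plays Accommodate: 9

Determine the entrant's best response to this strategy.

E[Enter] = 0.3·(-4) + 0.3·(-4) + 0.4·(13) = 2.8
E[Stay out] = 0.3·(9) + 0.3·(9) + 0.4·(-3) = 4.2
Best response: Stay out (4.2 is the largest).

Stay out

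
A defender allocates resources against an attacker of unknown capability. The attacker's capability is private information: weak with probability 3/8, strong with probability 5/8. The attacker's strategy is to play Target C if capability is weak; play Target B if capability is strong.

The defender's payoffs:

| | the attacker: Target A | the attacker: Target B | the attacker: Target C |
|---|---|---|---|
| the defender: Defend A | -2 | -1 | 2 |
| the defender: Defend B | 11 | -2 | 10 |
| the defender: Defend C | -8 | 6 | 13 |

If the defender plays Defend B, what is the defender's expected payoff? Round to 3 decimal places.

E[Defend B] = 3/8·10 + 5/8·(-2) = 15/4 + (-5/4) = 5/2

2.500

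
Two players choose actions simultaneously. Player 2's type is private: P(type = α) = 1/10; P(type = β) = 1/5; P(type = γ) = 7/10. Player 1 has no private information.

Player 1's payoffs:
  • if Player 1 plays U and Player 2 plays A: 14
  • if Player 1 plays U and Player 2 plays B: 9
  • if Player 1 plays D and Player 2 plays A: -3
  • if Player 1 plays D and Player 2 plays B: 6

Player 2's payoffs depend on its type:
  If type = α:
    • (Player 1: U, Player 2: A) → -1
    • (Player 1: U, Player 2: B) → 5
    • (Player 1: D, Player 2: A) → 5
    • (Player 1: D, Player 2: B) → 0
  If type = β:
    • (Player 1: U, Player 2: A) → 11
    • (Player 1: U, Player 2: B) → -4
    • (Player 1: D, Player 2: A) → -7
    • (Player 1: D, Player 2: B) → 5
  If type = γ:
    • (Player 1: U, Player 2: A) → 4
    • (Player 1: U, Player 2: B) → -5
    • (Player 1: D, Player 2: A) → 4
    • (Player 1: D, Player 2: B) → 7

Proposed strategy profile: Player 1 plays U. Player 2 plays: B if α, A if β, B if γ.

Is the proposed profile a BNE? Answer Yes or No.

No

Player 1 plays U: E[U] = 1/10·(9) + 1/5·(14) + 7/10·(9) = 10; E[D] = 21/5. Best-responding. ✓
Player 2 (type α), facing U: A gives -1, B gives 5. Proposed B is best. ✓
Player 2 (type β), facing U: A gives 11, B gives -4. Proposed A is best. ✓
Player 2 (type γ), facing U: A gives 4, B gives -5. Proposed B is not best — profitable deviation exists. ✗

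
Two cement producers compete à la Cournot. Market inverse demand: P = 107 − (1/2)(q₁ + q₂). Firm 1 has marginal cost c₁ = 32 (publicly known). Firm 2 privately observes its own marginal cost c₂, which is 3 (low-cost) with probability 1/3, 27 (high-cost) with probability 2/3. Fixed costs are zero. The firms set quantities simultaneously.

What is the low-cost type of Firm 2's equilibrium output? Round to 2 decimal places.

83.33

Type-c best response for Firm 2: q₂(c) = (107 − c) − q₁/2.
Firm 1 maximizes expected profit; its first-order condition is 107 − q₁ − (1/2)E[q₂] − 32 = 0.
Substituting E[q₂] and solving: E[c₂] = 19, so q₁ = (107 − 2·32 + 19)/(3/2) = 41.3333.
q₂(low-cost) = (107 − 3 − (1/2)·41.3333) = 83.3333.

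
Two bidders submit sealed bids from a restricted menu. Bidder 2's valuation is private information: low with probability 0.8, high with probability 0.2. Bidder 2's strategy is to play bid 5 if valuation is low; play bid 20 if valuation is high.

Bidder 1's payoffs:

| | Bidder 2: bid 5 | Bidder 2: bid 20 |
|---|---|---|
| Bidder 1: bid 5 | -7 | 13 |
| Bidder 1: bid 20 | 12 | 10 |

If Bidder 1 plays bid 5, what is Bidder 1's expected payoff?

E[bid 5] = 0.8·(-7) + 0.2·13 = (-5.6) + 2.6 = -3

-3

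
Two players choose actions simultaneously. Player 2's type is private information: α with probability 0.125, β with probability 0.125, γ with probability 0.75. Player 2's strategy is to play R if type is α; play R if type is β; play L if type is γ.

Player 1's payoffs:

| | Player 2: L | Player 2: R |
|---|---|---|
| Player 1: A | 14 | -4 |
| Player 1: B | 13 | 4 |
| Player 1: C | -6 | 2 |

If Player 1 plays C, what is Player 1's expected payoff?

E[C] = 0.125·2 + 0.125·2 + 0.75·(-6) = 0.25 + 0.25 + (-4.5) = -4

-4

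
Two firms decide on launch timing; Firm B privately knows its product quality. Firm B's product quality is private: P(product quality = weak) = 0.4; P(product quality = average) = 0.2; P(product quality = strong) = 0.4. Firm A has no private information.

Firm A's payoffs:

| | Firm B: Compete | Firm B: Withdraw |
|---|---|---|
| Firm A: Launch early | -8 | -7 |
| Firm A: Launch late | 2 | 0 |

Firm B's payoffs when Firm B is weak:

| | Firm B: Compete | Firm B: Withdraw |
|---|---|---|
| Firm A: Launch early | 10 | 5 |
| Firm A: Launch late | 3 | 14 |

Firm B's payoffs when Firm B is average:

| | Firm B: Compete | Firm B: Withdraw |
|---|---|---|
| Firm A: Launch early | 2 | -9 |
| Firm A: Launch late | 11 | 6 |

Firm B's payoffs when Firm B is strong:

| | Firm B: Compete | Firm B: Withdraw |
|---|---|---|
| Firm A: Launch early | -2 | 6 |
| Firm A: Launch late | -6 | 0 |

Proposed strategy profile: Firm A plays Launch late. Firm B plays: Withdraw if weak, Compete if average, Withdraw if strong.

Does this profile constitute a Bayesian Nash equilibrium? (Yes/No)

Firm A plays Launch late: E[Launch late] = 0.4·(0) + 0.2·(2) + 0.4·(0) = 0.4; E[Launch early] = -7.2. Best-responding. ✓
Firm B (product quality weak), facing Launch late: Compete gives 3, Withdraw gives 14. Proposed Withdraw is best. ✓
Firm B (product quality average), facing Launch late: Compete gives 11, Withdraw gives 6. Proposed Compete is best. ✓
Firm B (product quality strong), facing Launch late: Compete gives -6, Withdraw gives 0. Proposed Withdraw is best. ✓

Yes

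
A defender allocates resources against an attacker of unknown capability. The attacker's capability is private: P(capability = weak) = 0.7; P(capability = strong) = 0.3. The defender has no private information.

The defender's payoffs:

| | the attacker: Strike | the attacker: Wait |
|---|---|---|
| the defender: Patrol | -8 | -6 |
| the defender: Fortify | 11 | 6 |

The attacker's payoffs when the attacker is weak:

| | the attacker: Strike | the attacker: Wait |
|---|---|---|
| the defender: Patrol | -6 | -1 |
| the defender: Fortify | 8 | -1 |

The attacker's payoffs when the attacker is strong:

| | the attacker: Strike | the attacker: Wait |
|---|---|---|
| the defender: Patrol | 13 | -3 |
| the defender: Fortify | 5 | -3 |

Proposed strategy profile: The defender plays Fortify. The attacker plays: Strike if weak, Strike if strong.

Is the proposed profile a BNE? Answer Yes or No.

A profile is a BNE iff every type of every player is best-responding given beliefs about the other side.
The defender plays Fortify: E[Fortify] = 0.7·(11) + 0.3·(11) = 11; E[Patrol] = -8. Best-responding. ✓
The attacker (capability weak), facing Fortify: Strike gives 8, Wait gives -1. Proposed Strike is best. ✓
The attacker (capability strong), facing Fortify: Strike gives 5, Wait gives -3. Proposed Strike is best. ✓

Yes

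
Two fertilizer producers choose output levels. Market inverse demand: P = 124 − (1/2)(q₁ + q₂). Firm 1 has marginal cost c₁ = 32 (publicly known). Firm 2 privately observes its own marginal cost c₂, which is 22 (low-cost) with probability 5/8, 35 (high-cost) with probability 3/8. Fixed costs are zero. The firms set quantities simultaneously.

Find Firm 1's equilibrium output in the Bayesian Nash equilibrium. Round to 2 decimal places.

Each type of Firm 2 best-responds to q₁; Firm 1 best-responds to the expected q₂ over Firm 2's types.
Firm 2 with cost c maximizes (124 − (1/2)(q₁+q₂) − c)·q₂, giving q₂(c) = (124 − c − (1/2)q₁).
E[c₂] = 5/8·22 + 3/8·35 = 26.875
Firm 1's FOC against E[q₂] yields q₁ = (124 − 2·32 + E[c₂])/(3/2) = (124 − 64 + 26.875)/(3/2) = 57.9167.

57.92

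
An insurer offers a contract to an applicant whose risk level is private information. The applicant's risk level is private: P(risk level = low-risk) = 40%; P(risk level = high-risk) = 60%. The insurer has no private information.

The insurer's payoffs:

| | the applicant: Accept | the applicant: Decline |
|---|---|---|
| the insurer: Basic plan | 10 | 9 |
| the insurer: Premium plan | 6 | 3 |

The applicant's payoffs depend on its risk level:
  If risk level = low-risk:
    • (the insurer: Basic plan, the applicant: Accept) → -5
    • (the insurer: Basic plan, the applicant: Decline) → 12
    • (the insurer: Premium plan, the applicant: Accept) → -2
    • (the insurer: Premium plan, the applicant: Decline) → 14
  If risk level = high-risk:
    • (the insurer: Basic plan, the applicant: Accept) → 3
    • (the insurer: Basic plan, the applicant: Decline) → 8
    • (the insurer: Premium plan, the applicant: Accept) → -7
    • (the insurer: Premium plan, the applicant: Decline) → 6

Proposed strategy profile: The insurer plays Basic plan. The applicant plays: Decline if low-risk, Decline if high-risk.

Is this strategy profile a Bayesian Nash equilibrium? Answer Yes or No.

The insurer plays Basic plan: E[Basic plan] = 0.4·(9) + 0.6·(9) = 9; E[Premium plan] = 3. Best-responding. ✓
The applicant (risk level low-risk), facing Basic plan: Accept gives -5, Decline gives 12. Proposed Decline is best. ✓
The applicant (risk level high-risk), facing Basic plan: Accept gives 3, Decline gives 8. Proposed Decline is best. ✓

Yes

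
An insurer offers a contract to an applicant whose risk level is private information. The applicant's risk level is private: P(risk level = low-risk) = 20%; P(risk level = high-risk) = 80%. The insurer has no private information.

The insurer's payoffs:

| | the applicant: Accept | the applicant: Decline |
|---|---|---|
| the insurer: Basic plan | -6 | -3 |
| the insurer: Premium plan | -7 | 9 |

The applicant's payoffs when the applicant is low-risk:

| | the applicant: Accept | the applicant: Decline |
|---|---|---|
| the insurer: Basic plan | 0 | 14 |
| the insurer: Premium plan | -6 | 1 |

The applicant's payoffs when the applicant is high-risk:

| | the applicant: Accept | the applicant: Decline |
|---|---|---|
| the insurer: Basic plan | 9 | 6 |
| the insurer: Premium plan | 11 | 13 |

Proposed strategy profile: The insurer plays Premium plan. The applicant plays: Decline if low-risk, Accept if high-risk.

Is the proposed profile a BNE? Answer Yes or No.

No

The insurer plays Premium plan: E[Premium plan] = 0.2·(9) + 0.8·(-7) = -3.8; E[Basic plan] = -5.4. Best-responding. ✓
The applicant (risk level low-risk), facing Premium plan: Accept gives -6, Decline gives 1. Proposed Decline is best. ✓
The applicant (risk level high-risk), facing Premium plan: Accept gives 11, Decline gives 13. Proposed Accept is not best — profitable deviation exists. ✗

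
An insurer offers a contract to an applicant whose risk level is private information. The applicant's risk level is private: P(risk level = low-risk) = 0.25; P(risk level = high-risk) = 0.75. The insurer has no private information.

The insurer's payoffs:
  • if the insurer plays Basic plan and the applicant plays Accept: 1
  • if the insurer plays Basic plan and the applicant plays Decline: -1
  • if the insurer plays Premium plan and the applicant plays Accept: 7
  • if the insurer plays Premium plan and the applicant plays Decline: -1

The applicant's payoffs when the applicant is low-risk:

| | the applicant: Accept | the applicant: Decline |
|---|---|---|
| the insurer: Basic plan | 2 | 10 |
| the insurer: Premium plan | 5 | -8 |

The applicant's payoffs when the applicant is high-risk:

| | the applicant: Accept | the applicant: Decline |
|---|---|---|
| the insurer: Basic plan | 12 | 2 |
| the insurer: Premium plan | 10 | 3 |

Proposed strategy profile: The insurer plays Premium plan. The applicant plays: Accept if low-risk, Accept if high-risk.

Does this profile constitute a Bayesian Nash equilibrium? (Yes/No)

Yes

The insurer plays Premium plan: E[Premium plan] = 0.25·(7) + 0.75·(7) = 7; E[Basic plan] = 1. Best-responding. ✓
The applicant (risk level low-risk), facing Premium plan: Accept gives 5, Decline gives -8. Proposed Accept is best. ✓
The applicant (risk level high-risk), facing Premium plan: Accept gives 10, Decline gives 3. Proposed Accept is best. ✓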